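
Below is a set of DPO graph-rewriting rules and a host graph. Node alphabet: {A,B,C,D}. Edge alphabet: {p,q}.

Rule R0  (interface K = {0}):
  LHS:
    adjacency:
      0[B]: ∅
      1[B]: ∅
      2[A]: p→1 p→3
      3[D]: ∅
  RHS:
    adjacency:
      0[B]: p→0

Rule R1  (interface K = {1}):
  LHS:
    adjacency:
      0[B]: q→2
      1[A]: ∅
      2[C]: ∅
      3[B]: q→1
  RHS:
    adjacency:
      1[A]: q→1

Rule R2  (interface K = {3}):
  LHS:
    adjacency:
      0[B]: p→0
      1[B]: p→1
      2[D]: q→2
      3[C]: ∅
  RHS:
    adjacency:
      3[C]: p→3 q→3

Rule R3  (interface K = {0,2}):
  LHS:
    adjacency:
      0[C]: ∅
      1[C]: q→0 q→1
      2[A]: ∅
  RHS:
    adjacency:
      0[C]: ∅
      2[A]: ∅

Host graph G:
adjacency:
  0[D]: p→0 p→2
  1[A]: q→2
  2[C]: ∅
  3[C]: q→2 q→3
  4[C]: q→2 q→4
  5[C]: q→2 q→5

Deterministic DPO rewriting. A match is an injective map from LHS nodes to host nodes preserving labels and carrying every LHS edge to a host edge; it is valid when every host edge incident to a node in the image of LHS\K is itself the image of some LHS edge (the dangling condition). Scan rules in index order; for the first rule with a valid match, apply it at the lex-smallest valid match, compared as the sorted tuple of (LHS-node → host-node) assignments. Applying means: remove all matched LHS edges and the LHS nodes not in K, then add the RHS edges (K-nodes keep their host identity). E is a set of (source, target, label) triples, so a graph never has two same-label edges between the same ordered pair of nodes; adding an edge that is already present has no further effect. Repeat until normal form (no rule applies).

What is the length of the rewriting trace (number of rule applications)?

initial: |V|=6 |E|=9  E = 0-p->0 0-p->2 1-q->2 3-q->2 3-q->3 4-q->2 4-q->4 5-q->2 5-q->5
step 1: apply R3 at {0↦2, 1↦3, 2↦1}  → |V|=5 |E|=7  E = 0-p->0 0-p->2 1-q->2 4-q->2 4-q->4 5-q->2 5-q->5
step 2: apply R3 at {0↦2, 1↦4, 2↦1}  → |V|=4 |E|=5  E = 0-p->0 0-p->2 1-q->2 5-q->2 5-q->5
step 3: apply R3 at {0↦2, 1↦5, 2↦1}  → |V|=3 |E|=3  E = 0-p->0 0-p->2 1-q->2
final graph: no rule applies after step 3

Answer: 3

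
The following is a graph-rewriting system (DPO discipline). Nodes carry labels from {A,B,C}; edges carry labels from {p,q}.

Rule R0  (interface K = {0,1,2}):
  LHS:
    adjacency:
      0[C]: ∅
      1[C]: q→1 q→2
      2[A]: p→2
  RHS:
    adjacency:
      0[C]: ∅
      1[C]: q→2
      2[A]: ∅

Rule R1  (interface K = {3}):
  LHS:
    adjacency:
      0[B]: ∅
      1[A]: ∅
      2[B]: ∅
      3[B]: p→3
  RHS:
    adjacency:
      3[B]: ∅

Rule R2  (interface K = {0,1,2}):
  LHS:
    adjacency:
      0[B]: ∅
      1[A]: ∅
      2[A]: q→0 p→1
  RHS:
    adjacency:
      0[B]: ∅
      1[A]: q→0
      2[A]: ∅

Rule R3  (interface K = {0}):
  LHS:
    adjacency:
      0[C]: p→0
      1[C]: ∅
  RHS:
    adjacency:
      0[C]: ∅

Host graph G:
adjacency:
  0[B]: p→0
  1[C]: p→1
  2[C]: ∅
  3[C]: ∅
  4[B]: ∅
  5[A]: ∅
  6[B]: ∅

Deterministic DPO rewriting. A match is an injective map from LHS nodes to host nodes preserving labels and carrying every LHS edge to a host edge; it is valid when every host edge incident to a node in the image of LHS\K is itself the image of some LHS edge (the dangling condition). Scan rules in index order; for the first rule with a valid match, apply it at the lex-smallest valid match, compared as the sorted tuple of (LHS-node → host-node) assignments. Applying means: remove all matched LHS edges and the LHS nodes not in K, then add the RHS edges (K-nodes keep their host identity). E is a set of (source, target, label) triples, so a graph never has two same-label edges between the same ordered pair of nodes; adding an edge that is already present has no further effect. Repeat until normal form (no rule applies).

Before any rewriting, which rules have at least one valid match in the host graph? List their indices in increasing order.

Answer: [R1,R3]

Derivation:
R0: no valid match — LHS pattern not found
R1: 2 valid matches — {0↦4, 1↦5, 2↦6, 3↦0}, {0↦6, 1↦5, 2↦4, 3↦0}
R2: no valid match — LHS pattern not found
R3: 2 valid matches — {0↦1, 1↦2}, {0↦1, 1↦3}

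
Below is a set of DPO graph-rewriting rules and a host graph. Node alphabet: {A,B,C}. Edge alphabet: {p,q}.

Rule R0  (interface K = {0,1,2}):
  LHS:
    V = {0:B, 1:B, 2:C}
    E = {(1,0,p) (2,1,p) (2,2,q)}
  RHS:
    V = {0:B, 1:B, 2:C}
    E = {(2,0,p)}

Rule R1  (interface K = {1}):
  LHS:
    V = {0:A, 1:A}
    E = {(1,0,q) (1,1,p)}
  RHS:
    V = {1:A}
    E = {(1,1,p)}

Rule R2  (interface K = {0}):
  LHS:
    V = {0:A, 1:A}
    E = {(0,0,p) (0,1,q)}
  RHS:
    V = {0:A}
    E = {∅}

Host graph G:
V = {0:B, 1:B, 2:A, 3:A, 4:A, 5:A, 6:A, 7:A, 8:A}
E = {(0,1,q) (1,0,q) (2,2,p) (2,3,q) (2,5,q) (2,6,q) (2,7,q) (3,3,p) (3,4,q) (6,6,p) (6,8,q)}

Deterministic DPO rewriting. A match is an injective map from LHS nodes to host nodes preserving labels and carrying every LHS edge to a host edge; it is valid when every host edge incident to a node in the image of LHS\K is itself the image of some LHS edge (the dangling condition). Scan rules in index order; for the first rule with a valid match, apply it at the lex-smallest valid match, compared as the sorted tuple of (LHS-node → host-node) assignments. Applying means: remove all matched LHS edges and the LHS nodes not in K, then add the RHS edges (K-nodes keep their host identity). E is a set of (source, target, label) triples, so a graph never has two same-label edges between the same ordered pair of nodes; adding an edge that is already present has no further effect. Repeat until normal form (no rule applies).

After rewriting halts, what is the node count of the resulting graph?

initial: |V|=9 |E|=11  E = 0-q->1 1-q->0 2-p->2 2-q->3 2-q->5 2-q->6 2-q->7 3-p->3 3-q->4 6-p->6 6-q->8
step 1: apply R1 at {0↦4, 1↦3}  → |V|=8 |E|=10  E = 0-q->1 1-q->0 2-p->2 2-q->3 2-q->5 2-q->6 2-q->7 3-p->3 6-p->6 6-q->8
step 2: apply R1 at {0↦5, 1↦2}  → |V|=7 |E|=9  E = 0-q->1 1-q->0 2-p->2 2-q->3 2-q->6 2-q->7 3-p->3 6-p->6 6-q->8
step 3: apply R1 at {0↦7, 1↦2}  → |V|=6 |E|=8  E = 0-q->1 1-q->0 2-p->2 2-q->3 2-q->6 3-p->3 6-p->6 6-q->8
step 4: apply R1 at {0↦8, 1↦6}  → |V|=5 |E|=7  E = 0-q->1 1-q->0 2-p->2 2-q->3 2-q->6 3-p->3 6-p->6
normal form: no rule applies after step 4
NF nodes: {0:B, 1:B, 2:A, 3:A, 6:A}

Answer: 5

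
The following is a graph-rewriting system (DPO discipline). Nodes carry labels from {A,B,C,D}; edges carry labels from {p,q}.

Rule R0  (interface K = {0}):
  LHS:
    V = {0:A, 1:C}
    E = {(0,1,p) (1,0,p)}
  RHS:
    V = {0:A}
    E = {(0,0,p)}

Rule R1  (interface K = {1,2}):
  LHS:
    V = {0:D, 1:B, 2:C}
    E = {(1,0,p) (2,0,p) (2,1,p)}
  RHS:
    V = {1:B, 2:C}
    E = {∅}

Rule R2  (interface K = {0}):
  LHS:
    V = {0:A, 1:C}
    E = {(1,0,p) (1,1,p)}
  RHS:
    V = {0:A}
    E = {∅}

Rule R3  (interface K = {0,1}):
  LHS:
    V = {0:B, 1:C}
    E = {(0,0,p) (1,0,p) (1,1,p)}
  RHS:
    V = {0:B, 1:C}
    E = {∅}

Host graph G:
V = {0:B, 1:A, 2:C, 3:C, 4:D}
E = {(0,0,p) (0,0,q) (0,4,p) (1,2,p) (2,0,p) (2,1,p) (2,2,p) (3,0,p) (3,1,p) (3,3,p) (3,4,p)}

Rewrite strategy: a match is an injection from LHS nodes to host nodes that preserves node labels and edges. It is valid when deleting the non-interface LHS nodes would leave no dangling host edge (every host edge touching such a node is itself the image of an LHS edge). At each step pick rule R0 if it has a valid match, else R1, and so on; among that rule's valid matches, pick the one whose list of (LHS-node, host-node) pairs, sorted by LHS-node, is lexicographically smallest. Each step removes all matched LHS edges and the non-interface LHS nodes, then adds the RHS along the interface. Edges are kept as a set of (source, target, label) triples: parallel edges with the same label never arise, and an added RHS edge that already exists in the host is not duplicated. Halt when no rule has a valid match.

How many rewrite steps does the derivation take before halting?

Answer: 4

Derivation:
initial: |V|=5 |E|=11  E = 0-p->0 0-q->0 0-p->4 1-p->2 2-p->0 2-p->1 2-p->2 3-p->0 3-p->1 3-p->3 3-p->4
step 1: apply R1 at {0↦4, 1↦0, 2↦3}  → |V|=4 |E|=8  E = 0-p->0 0-q->0 1-p->2 2-p->0 2-p->1 2-p->2 3-p->1 3-p->3
step 2: apply R2 at {0↦1, 1↦3}  → |V|=3 |E|=6  E = 0-p->0 0-q->0 1-p->2 2-p->0 2-p->1 2-p->2
step 3: apply R3 at {0↦0, 1↦2}  → |V|=3 |E|=3  E = 0-q->0 1-p->2 2-p->1
step 4: apply R0 at {0↦1, 1↦2}  → |V|=2 |E|=2  E = 0-q->0 1-p->1
halt: no rule applies after step 4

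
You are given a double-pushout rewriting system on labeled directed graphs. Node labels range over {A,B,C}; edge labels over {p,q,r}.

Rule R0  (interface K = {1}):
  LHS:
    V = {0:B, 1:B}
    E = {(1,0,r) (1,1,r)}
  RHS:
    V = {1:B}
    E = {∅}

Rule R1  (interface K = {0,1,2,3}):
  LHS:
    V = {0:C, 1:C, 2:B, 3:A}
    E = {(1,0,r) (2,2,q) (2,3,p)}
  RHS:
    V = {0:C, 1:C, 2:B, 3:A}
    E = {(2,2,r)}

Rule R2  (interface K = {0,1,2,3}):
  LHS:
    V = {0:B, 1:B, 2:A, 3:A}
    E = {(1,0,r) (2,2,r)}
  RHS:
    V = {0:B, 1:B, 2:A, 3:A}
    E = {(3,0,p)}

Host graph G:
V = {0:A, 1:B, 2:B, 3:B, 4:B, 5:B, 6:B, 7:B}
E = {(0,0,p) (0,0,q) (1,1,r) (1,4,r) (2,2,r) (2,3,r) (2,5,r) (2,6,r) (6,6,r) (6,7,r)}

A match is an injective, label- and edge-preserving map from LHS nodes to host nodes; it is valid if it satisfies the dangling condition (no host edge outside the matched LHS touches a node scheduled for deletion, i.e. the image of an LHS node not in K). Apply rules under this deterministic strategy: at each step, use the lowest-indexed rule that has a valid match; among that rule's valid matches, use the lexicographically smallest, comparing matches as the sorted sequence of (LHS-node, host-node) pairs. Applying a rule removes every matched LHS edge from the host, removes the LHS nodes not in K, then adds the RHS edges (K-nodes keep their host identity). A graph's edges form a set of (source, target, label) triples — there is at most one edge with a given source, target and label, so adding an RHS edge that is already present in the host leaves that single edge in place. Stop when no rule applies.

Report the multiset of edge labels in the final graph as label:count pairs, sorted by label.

initial: |V|=8 |E|=10  E = 0-p->0 0-q->0 1-r->1 1-r->4 2-r->2 2-r->3 2-r->5 2-r->6 6-r->6 6-r->7
step 1: apply R0 at {0↦3, 1↦2}  → |V|=7 |E|=8  E = 0-p->0 0-q->0 1-r->1 1-r->4 2-r->5 2-r->6 6-r->6 6-r->7
step 2: apply R0 at {0↦4, 1↦1}  → |V|=6 |E|=6  E = 0-p->0 0-q->0 2-r->5 2-r->6 6-r->6 6-r->7
step 3: apply R0 at {0↦7, 1↦6}  → |V|=5 |E|=4  E = 0-p->0 0-q->0 2-r->5 2-r->6
normal form: no rule applies after step 3
NF edges: [(0, 0, 'p'), (0, 0, 'q'), (2, 5, 'r'), (2, 6, 'r')]

Answer: p:1 q:1 r:2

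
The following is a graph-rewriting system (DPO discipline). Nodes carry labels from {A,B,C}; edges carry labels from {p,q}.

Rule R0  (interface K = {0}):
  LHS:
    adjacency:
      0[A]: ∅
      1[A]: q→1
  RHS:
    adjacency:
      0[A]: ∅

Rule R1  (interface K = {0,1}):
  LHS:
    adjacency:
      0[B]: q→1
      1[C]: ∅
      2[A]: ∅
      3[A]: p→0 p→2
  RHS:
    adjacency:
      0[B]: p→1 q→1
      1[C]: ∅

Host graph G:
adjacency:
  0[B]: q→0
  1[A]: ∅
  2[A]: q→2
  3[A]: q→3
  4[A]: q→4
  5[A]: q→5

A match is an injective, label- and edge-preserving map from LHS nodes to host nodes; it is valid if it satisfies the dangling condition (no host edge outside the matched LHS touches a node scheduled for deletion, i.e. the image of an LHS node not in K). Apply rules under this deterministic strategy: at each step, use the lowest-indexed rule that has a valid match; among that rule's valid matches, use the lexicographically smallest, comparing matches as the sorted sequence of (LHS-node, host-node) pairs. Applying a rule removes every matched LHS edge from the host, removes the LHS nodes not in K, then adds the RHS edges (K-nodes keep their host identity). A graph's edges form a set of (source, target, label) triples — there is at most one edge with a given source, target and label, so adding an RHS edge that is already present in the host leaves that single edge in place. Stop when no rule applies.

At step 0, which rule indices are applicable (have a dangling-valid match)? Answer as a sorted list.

R0: 16 valid matches — {0↦1, 1↦2}, {0↦1, 1↦3}, {0↦1, 1↦4} (+13 more)
R1: no valid match — LHS pattern not found

Answer: [R0]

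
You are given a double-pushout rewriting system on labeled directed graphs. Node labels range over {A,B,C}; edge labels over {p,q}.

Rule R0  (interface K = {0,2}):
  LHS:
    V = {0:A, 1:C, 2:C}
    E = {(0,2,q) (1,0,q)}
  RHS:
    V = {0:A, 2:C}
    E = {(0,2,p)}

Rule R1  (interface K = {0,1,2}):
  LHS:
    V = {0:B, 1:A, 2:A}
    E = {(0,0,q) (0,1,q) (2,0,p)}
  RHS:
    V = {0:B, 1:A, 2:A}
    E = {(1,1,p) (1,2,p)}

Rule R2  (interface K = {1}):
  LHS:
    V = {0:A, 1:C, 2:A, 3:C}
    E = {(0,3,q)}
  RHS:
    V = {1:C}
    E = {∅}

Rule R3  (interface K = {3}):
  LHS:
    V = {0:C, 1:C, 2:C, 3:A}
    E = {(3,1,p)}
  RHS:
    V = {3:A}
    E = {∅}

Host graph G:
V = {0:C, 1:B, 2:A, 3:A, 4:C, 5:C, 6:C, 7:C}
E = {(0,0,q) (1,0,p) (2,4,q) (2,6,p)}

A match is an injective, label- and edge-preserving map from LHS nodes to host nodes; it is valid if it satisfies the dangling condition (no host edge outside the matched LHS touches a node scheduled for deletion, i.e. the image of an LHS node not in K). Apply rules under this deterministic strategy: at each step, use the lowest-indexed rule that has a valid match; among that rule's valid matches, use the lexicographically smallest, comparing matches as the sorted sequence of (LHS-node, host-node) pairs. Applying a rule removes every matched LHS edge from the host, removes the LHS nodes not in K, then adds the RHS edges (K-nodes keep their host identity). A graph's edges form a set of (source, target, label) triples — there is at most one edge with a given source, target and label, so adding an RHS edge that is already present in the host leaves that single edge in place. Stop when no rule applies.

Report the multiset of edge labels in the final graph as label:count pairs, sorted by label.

Answer: p:1 q:1

Derivation:
initial: |V|=8 |E|=4  E = 0-q->0 1-p->0 2-q->4 2-p->6
step 1: apply R3 at {0↦5, 1↦6, 2↦7, 3↦2}  → |V|=5 |E|=3  E = 0-q->0 1-p->0 2-q->4
step 2: apply R2 at {0↦2, 1↦0, 2↦3, 3↦4}  → |V|=2 |E|=2  E = 0-q->0 1-p->0
final graph: no rule applies after step 2
NF edges: [(0, 0, 'q'), (1, 0, 'p')]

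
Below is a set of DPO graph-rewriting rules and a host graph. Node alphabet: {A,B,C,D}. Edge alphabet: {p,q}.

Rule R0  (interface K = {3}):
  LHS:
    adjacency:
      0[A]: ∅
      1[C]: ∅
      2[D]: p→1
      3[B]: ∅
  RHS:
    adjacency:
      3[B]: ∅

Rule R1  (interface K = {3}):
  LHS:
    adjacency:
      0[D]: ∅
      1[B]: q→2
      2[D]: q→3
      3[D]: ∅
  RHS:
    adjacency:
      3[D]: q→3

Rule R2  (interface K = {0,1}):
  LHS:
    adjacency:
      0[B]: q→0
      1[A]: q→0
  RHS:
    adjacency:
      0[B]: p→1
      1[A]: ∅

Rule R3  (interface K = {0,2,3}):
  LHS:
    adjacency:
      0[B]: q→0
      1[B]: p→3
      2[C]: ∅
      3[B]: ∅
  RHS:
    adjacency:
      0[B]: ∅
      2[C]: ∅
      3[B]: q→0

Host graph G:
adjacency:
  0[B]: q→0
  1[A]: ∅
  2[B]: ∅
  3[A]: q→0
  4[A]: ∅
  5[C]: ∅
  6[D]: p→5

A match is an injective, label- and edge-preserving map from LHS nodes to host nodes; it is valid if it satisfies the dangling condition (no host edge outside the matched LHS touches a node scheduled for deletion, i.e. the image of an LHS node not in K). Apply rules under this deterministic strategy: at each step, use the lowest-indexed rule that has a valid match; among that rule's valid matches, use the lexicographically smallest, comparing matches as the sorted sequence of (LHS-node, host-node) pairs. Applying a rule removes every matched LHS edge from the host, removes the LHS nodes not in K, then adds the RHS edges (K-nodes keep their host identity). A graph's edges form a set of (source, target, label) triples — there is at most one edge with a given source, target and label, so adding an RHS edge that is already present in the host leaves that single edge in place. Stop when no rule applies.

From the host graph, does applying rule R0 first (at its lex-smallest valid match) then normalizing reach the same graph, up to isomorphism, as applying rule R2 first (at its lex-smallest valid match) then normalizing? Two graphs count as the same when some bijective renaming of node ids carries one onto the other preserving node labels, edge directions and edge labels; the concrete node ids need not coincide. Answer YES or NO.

branch R0-first: apply at {0↦1, 1↦5, 2↦6, 3↦0} → |E|=2, then 1 more step(s) → NF |V|=4 |E|=1 V={0:B, 2:B, 3:A, 4:A} E=0-p->3
branch R2-first: apply at {0↦0, 1↦3} → |E|=2, then 1 more step(s) → NF |V|=4 |E|=1 V={0:B, 2:B, 3:A, 4:A} E=0-p->3
graphs isomorphic (equal up to label-preserving node renaming)

Answer: YES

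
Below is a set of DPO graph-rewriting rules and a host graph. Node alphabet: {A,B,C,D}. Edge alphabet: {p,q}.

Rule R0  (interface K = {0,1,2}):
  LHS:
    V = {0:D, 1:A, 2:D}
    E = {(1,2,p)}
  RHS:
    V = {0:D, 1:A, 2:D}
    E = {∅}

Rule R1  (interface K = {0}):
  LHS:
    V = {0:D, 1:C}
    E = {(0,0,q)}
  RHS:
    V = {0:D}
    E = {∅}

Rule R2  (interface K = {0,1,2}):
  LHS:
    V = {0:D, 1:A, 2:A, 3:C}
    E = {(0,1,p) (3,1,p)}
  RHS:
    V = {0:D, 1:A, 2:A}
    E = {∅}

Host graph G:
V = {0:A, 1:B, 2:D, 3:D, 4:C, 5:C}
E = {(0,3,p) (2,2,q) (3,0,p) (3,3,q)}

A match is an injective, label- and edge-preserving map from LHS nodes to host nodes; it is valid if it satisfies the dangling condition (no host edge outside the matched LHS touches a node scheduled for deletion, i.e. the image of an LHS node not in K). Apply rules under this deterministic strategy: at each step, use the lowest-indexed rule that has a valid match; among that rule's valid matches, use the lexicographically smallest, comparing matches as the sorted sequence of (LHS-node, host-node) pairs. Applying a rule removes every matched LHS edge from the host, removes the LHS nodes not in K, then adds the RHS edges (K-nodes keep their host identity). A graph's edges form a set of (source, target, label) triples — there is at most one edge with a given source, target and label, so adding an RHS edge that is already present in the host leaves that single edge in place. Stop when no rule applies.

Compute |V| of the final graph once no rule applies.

Answer: 4

Steps:
initial: |V|=6 |E|=4  E = 0-p->3 2-q->2 3-p->0 3-q->3
step 1: apply R0 at {0↦2, 1↦0, 2↦3}  → |V|=6 |E|=3  E = 2-q->2 3-p->0 3-q->3
step 2: apply R1 at {0↦2, 1↦4}  → |V|=5 |E|=2  E = 3-p->0 3-q->3
step 3: apply R1 at {0↦3, 1↦5}  → |V|=4 |E|=1  E = 3-p->0
final graph: no rule applies after step 3
NF nodes: {0:A, 1:B, 2:D, 3:D}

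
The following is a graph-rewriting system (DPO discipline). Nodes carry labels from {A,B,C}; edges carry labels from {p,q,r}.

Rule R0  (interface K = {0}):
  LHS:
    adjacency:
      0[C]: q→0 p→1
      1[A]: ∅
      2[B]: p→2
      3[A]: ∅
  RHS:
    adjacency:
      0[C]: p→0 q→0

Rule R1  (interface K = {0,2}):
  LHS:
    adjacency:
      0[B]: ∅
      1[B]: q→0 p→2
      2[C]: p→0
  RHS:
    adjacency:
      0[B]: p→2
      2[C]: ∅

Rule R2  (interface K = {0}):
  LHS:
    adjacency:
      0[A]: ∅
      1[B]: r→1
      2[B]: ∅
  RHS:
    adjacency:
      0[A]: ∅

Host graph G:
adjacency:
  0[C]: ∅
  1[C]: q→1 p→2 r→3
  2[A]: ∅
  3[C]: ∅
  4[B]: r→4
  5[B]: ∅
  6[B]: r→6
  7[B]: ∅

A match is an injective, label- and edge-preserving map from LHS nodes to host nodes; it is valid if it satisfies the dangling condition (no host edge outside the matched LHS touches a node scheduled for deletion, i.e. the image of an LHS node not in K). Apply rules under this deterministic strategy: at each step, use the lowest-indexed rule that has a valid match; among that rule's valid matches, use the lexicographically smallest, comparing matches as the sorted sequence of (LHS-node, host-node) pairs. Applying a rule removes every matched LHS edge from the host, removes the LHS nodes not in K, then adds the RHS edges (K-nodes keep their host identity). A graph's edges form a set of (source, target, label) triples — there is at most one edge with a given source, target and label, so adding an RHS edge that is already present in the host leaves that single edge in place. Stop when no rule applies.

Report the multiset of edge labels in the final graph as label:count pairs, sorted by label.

Answer: p:1 q:1 r:1

Steps:
[0] host  ⇒  8 nodes, 5 edges  {1-q->1 1-p->2 1-r->3 4-r->4 6-r->6}
[1] R2 @ {0↦2, 1↦4, 2↦5}  ⇒  6 nodes, 4 edges  {1-q->1 1-p->2 1-r->3 6-r->6}
[2] R2 @ {0↦2, 1↦6, 2↦7}  ⇒  4 nodes, 3 edges  {1-q->1 1-p->2 1-r->3}
final graph: no rule applies after step 2
NF edges: [(1, 1, 'q'), (1, 2, 'p'), (1, 3, 'r')]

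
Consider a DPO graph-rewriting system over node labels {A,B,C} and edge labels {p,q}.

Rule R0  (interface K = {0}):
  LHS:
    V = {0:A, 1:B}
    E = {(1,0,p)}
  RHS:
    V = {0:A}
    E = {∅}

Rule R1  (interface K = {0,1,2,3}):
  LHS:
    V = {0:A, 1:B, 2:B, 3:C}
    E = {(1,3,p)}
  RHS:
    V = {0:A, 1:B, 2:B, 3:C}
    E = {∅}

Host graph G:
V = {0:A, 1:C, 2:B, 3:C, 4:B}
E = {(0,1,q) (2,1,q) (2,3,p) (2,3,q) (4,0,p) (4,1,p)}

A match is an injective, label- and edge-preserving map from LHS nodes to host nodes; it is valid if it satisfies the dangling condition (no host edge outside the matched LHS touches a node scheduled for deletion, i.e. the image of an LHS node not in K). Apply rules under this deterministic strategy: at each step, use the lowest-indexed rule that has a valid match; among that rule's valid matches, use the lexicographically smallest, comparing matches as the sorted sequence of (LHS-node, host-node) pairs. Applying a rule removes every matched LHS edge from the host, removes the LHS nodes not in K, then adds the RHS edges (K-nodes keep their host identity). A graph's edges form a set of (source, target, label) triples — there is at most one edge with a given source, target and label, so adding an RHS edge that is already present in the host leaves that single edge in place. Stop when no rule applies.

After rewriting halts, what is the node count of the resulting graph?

Answer: 4

Derivation:
[0] host  ⇒  5 nodes, 6 edges  {0-q->1 2-q->1 2-p->3 2-q->3 4-p->0 4-p->1}
[1] R1 @ {0↦0, 1↦2, 2↦4, 3↦3}  ⇒  5 nodes, 5 edges  {0-q->1 2-q->1 2-q->3 4-p->0 4-p->1}
[2] R1 @ {0↦0, 1↦4, 2↦2, 3↦1}  ⇒  5 nodes, 4 edges  {0-q->1 2-q->1 2-q->3 4-p->0}
[3] R0 @ {0↦0, 1↦4}  ⇒  4 nodes, 3 edges  {0-q->1 2-q->1 2-q->3}
halt: no rule applies after step 3
NF nodes: {0:A, 1:C, 2:B, 3:C}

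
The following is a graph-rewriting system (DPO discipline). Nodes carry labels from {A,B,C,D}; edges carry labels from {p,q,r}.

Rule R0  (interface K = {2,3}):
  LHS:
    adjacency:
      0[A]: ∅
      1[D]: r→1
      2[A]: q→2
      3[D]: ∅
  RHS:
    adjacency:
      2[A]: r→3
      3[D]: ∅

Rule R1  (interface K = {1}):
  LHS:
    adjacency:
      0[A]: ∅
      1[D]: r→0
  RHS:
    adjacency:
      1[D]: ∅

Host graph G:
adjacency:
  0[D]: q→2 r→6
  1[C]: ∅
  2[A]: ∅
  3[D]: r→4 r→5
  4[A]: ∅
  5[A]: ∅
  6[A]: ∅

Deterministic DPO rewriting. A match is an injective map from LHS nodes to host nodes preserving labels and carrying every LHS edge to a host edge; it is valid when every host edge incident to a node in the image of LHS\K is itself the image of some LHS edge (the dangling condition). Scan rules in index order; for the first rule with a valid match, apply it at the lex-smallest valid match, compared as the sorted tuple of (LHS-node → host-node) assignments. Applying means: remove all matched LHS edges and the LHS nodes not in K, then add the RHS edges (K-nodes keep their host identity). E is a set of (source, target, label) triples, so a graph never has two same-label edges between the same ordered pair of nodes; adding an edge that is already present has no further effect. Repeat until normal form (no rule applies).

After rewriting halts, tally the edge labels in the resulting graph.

[0] host  ⇒  7 nodes, 4 edges  {0-q->2 0-r->6 3-r->4 3-r->5}
[1] R1 @ {0↦4, 1↦3}  ⇒  6 nodes, 3 edges  {0-q->2 0-r->6 3-r->5}
[2] R1 @ {0↦5, 1↦3}  ⇒  5 nodes, 2 edges  {0-q->2 0-r->6}
[3] R1 @ {0↦6, 1↦0}  ⇒  4 nodes, 1 edges  {0-q->2}
normal form: no rule applies after step 3
NF edges: [(0, 2, 'q')]

Answer: q:1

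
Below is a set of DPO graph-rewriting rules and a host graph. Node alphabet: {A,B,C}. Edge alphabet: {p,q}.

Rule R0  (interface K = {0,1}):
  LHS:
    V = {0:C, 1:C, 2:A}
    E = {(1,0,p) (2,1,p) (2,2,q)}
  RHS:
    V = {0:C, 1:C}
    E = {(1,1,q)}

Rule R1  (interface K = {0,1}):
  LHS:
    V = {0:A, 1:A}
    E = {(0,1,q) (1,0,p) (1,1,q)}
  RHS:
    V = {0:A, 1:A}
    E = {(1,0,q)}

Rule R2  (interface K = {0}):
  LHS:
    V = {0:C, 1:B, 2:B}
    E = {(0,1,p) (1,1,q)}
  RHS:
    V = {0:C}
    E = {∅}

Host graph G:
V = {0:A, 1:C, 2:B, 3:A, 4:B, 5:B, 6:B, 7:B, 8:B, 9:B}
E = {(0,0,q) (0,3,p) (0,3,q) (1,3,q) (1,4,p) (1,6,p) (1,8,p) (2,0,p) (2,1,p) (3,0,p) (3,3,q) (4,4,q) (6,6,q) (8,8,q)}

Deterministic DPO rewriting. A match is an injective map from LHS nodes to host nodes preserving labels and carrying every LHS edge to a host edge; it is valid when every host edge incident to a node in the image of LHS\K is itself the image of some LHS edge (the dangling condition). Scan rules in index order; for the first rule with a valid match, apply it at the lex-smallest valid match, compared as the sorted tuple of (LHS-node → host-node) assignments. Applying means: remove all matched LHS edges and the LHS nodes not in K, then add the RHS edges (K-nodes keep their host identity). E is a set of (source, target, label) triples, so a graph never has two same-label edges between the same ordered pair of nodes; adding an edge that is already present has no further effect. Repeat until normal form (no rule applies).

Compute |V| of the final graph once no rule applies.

initial: |V|=10 |E|=14  E = 0-q->0 0-p->3 0-q->3 1-q->3 1-p->4 1-p->6 1-p->8 2-p->0 2-p->1 3-p->0 3-q->3 4-q->4 6-q->6 8-q->8
step 1: apply R1 at {0↦0, 1↦3}  → |V|=10 |E|=12  E = 0-q->0 0-p->3 1-q->3 1-p->4 1-p->6 1-p->8 2-p->0 2-p->1 3-q->0 4-q->4 6-q->6 8-q->8
step 2: apply R1 at {0↦3, 1↦0}  → |V|=10 |E|=10  E = 0-q->3 1-q->3 1-p->4 1-p->6 1-p->8 2-p->0 2-p->1 4-q->4 6-q->6 8-q->8
step 3: apply R2 at {0↦1, 1↦4, 2↦5}  → |V|=8 |E|=8  E = 0-q->3 1-q->3 1-p->6 1-p->8 2-p->0 2-p->1 6-q->6 8-q->8
step 4: apply R2 at {0↦1, 1↦6, 2↦7}  → |V|=6 |E|=6  E = 0-q->3 1-q->3 1-p->8 2-p->0 2-p->1 8-q->8
step 5: apply R2 at {0↦1, 1↦8, 2↦9}  → |V|=4 |E|=4  E = 0-q->3 1-q->3 2-p->0 2-p->1
halt: no rule applies after step 5
NF nodes: {0:A, 1:C, 2:B, 3:A}

Answer: 4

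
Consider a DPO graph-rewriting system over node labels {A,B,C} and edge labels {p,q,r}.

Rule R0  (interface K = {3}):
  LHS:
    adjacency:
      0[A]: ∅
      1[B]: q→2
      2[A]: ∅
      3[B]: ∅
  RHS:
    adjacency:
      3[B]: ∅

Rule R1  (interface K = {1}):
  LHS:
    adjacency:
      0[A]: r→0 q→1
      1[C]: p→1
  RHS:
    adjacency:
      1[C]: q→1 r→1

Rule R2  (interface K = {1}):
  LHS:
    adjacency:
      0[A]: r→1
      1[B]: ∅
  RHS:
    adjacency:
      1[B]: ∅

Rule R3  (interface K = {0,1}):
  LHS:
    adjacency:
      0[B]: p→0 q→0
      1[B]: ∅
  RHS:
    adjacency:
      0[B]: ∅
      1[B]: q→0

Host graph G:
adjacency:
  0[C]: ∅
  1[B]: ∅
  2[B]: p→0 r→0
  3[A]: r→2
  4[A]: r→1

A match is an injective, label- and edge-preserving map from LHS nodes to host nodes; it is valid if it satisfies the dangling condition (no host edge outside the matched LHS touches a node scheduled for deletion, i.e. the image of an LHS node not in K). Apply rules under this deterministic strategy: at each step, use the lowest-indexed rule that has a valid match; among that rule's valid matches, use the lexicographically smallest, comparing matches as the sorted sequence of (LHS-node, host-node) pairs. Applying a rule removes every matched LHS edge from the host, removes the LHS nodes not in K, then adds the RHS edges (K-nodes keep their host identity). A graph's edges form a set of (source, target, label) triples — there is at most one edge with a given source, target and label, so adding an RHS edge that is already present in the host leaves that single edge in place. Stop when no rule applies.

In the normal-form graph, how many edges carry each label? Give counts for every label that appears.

Answer: p:1 r:1

Steps:
[0] host  ⇒  5 nodes, 4 edges  {2-p->0 2-r->0 3-r->2 4-r->1}
[1] R2 @ {0↦3, 1↦2}  ⇒  4 nodes, 3 edges  {2-p->0 2-r->0 4-r->1}
[2] R2 @ {0↦4, 1↦1}  ⇒  3 nodes, 2 edges  {2-p->0 2-r->0}
halt: no rule applies after step 2
NF edges: [(2, 0, 'p'), (2, 0, 'r')]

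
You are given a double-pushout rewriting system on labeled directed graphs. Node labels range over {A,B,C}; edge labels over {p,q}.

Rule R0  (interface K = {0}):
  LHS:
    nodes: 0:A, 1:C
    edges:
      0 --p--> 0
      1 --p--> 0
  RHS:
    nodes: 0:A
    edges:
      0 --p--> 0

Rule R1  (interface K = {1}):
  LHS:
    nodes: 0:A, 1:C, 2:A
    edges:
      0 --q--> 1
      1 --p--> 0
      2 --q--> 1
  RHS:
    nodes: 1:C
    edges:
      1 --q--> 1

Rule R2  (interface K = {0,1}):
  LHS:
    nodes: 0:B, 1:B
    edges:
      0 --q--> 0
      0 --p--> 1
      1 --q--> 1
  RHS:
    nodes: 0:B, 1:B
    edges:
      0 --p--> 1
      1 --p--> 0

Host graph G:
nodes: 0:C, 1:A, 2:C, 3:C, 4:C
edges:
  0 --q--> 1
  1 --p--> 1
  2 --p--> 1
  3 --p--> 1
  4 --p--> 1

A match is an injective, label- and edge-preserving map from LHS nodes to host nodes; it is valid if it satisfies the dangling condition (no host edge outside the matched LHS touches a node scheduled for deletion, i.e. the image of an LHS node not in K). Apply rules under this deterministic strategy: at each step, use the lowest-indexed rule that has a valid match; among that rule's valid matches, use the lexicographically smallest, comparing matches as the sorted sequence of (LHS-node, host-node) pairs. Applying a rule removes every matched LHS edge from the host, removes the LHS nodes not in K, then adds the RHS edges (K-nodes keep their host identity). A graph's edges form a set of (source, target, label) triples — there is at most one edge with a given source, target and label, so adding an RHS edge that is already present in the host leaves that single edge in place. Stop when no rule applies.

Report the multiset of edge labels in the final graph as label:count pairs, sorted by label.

Answer: p:1 q:1

Steps:
initial: |V|=5 |E|=5  E = 0-q->1 1-p->1 2-p->1 3-p->1 4-p->1
step 1: apply R0 at {0↦1, 1↦2}  → |V|=4 |E|=4  E = 0-q->1 1-p->1 3-p->1 4-p->1
step 2: apply R0 at {0↦1, 1↦3}  → |V|=3 |E|=3  E = 0-q->1 1-p->1 4-p->1
step 3: apply R0 at {0↦1, 1↦4}  → |V|=2 |E|=2  E = 0-q->1 1-p->1
normal form: no rule applies after step 3
NF edges: [(0, 1, 'q'), (1, 1, 'p')]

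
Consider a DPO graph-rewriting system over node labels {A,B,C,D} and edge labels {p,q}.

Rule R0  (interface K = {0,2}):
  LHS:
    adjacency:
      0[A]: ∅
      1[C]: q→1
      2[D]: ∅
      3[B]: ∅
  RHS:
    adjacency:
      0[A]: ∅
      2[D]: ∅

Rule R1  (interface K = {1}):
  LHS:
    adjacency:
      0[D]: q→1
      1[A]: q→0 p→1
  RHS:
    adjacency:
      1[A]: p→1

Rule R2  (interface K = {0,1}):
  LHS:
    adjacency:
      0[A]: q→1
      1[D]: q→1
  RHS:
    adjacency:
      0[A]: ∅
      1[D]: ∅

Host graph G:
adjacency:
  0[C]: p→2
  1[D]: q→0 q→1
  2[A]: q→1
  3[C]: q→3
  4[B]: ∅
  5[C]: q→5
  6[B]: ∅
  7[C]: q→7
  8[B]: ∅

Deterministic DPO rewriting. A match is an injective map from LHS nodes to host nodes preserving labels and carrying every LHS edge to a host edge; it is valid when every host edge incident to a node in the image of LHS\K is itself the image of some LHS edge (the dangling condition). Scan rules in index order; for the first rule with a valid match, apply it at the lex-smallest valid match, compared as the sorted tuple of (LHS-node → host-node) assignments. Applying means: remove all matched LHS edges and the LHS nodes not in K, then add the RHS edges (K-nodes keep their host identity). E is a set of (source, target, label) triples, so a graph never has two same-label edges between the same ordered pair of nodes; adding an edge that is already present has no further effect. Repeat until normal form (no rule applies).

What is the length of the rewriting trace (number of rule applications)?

Answer: 4

Steps:
start.  V:9 E:7  edges: 0-p->2 1-q->0 1-q->1 2-q->1 3-q->3 5-q->5 7-q->7
1. fire R0 via {0↦2, 1↦3, 2↦1, 3↦4}  →  V:7 E:6  edges: 0-p->2 1-q->0 1-q->1 2-q->1 5-q->5 7-q->7
2. fire R0 via {0↦2, 1↦5, 2↦1, 3↦6}  →  V:5 E:5  edges: 0-p->2 1-q->0 1-q->1 2-q->1 7-q->7
3. fire R0 via {0↦2, 1↦7, 2↦1, 3↦8}  →  V:3 E:4  edges: 0-p->2 1-q->0 1-q->1 2-q->1
4. fire R2 via {0↦2, 1↦1}  →  V:3 E:2  edges: 0-p->2 1-q->0
final graph: no rule applies after step 4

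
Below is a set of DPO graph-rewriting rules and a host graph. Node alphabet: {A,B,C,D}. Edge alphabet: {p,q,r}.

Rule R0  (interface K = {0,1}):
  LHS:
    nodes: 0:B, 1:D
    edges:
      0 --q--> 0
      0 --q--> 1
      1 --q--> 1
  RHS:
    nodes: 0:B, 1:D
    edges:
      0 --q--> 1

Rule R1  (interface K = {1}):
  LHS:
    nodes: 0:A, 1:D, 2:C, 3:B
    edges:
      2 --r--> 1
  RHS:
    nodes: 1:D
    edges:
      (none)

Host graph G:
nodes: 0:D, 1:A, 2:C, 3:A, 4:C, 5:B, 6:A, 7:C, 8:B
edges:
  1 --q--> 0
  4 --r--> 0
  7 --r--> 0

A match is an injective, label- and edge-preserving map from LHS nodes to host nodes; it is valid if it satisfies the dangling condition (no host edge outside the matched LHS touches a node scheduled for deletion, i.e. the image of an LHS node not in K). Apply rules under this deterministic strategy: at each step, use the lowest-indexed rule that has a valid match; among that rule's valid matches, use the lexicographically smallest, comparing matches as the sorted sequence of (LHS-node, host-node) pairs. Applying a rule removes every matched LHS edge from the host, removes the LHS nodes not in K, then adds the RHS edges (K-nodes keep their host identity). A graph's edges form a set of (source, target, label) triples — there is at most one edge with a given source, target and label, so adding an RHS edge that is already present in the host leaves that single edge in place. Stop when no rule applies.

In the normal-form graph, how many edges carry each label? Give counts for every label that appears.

start.  V:9 E:3  edges: 1-q->0 4-r->0 7-r->0
1. fire R1 via {0↦3, 1↦0, 2↦4, 3↦5}  →  V:6 E:2  edges: 1-q->0 7-r->0
2. fire R1 via {0↦6, 1↦0, 2↦7, 3↦8}  →  V:3 E:1  edges: 1-q->0
normal form: no rule applies after step 2
NF edges: [(1, 0, 'q')]

Answer: q:1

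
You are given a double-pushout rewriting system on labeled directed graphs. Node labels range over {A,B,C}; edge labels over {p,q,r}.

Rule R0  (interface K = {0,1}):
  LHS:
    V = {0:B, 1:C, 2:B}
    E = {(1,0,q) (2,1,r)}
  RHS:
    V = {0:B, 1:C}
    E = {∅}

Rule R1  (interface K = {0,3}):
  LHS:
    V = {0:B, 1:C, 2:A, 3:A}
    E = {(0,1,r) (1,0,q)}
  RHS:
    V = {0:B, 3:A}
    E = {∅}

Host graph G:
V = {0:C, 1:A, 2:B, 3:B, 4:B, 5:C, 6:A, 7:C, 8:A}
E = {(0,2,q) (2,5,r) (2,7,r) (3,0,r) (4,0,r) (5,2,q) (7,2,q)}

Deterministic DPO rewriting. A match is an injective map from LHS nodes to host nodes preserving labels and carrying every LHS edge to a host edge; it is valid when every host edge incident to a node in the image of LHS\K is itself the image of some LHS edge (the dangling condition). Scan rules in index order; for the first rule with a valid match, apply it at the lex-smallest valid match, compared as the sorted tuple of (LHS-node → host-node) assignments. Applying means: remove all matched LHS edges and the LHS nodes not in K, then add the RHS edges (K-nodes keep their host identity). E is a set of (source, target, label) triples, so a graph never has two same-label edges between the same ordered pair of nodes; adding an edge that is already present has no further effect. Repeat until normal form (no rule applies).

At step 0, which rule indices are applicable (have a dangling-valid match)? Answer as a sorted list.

Answer: [R0,R1]

Derivation:
R0: 2 valid matches — {0↦2, 1↦0, 2↦3}, {0↦2, 1↦0, 2↦4}
R1: 12 valid matches — {0↦2, 1↦5, 2↦1, 3↦6}, {0↦2, 1↦5, 2↦1, 3↦8}, {0↦2, 1↦5, 2↦6, 3↦1} (+9 more)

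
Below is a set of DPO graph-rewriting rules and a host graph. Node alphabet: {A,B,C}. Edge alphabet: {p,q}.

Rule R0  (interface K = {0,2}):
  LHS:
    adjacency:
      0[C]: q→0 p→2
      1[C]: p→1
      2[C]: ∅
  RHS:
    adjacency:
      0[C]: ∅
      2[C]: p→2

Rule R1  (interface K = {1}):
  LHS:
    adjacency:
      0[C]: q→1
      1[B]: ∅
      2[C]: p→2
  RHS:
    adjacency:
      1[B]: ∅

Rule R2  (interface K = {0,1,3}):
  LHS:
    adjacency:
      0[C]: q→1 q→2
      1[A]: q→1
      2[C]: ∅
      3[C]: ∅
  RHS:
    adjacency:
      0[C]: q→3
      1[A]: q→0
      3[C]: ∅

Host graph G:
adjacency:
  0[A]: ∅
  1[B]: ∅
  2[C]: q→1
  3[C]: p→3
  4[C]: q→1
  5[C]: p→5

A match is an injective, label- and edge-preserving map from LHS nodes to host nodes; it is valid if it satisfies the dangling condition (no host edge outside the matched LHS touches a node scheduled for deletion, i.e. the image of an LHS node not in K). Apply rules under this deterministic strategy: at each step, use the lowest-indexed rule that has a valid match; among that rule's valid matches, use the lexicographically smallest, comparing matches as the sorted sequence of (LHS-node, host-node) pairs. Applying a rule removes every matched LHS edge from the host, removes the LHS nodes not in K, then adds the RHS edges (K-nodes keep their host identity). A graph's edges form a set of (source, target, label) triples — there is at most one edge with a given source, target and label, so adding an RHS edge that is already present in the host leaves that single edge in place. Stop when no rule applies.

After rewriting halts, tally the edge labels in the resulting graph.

Answer: (no edges)

Derivation:
start.  V:6 E:4  edges: 2-q->1 3-p->3 4-q->1 5-p->5
1. fire R1 via {0↦2, 1↦1, 2↦3}  →  V:4 E:2  edges: 4-q->1 5-p->5
2. fire R1 via {0↦4, 1↦1, 2↦5}  →  V:2 E:0  edges: ∅
normal form: no rule applies after step 2
NF edges: []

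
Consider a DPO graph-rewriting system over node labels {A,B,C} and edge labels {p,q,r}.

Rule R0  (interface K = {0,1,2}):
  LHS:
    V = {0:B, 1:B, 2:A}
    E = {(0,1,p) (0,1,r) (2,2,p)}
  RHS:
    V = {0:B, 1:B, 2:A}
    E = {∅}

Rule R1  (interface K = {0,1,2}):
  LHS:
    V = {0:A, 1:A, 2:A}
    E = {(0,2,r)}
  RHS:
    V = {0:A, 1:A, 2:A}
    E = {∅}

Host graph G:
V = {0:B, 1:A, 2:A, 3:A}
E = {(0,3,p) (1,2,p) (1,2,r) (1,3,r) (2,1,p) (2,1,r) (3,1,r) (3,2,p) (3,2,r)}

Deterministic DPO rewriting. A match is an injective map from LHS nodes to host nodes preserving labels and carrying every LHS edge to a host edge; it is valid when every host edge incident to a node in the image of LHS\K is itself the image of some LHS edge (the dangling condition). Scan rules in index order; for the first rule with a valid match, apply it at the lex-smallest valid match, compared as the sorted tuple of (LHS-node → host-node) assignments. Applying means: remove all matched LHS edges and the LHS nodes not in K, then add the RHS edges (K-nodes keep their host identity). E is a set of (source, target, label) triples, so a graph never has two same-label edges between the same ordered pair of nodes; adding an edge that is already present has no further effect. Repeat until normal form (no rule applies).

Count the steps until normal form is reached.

initial: |V|=4 |E|=9  E = 0-p->3 1-p->2 1-r->2 1-r->3 2-p->1 2-r->1 3-r->1 3-p->2 3-r->2
step 1: apply R1 at {0↦1, 1↦2, 2↦3}  → |V|=4 |E|=8  E = 0-p->3 1-p->2 1-r->2 2-p->1 2-r->1 3-r->1 3-p->2 3-r->2
step 2: apply R1 at {0↦1, 1↦3, 2↦2}  → |V|=4 |E|=7  E = 0-p->3 1-p->2 2-p->1 2-r->1 3-r->1 3-p->2 3-r->2
step 3: apply R1 at {0↦2, 1↦3, 2↦1}  → |V|=4 |E|=6  E = 0-p->3 1-p->2 2-p->1 3-r->1 3-p->2 3-r->2
step 4: apply R1 at {0↦3, 1↦1, 2↦2}  → |V|=4 |E|=5  E = 0-p->3 1-p->2 2-p->1 3-r->1 3-p->2
step 5: apply R1 at {0↦3, 1↦2, 2↦1}  → |V|=4 |E|=4  E = 0-p->3 1-p->2 2-p->1 3-p->2
final graph: no rule applies after step 5

Answer: 5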